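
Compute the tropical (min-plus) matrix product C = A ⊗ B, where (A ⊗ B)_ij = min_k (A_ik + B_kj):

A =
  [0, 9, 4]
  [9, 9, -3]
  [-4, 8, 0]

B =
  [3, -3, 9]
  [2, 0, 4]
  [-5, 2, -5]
A ⊗ B =
  [-1, -3, -1]
  [-8, -1, -8]
  [-5, -7, -5]

Apply the min-plus product entry-by-entry:
  C[0][0] = min over k of (A[0][0] + B[0][0] = 0 + 3 = 3, A[0][1] + B[1][0] = 9 + 2 = 11, A[0][2] + B[2][0] = 4 + -5 = -1) = -1 (attained at k = 2)
  C[0][1] = min over k of (A[0][0] + B[0][1] = 0 + -3 = -3, A[0][1] + B[1][1] = 9 + 0 = 9, A[0][2] + B[2][1] = 4 + 2 = 6) = -3 (attained at k = 0)
  C[0][2] = min over k of (A[0][0] + B[0][2] = 0 + 9 = 9, A[0][1] + B[1][2] = 9 + 4 = 13, A[0][2] + B[2][2] = 4 + -5 = -1) = -1 (attained at k = 2)
  C[1][0] = min over k of (A[1][0] + B[0][0] = 9 + 3 = 12, A[1][1] + B[1][0] = 9 + 2 = 11, A[1][2] + B[2][0] = -3 + -5 = -8) = -8 (attained at k = 2)
  C[1][1] = min over k of (A[1][0] + B[0][1] = 9 + -3 = 6, A[1][1] + B[1][1] = 9 + 0 = 9, A[1][2] + B[2][1] = -3 + 2 = -1) = -1 (attained at k = 2)
  C[1][2] = min over k of (A[1][0] + B[0][2] = 9 + 9 = 18, A[1][1] + B[1][2] = 9 + 4 = 13, A[1][2] + B[2][2] = -3 + -5 = -8) = -8 (attained at k = 2)
  C[2][0] = min over k of (A[2][0] + B[0][0] = -4 + 3 = -1, A[2][1] + B[1][0] = 8 + 2 = 10, A[2][2] + B[2][0] = 0 + -5 = -5) = -5 (attained at k = 2)
  C[2][1] = min over k of (A[2][0] + B[0][1] = -4 + -3 = -7, A[2][1] + B[1][1] = 8 + 0 = 8, A[2][2] + B[2][1] = 0 + 2 = 2) = -7 (attained at k = 0)
  C[2][2] = min over k of (A[2][0] + B[0][2] = -4 + 9 = 5, A[2][1] + B[1][2] = 8 + 4 = 12, A[2][2] + B[2][2] = 0 + -5 = -5) = -5 (attained at k = 2)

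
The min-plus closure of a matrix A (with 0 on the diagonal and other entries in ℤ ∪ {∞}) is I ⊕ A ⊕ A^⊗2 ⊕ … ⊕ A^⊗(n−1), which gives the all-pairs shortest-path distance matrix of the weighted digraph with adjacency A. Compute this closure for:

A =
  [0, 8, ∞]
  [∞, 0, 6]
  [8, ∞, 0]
Closure =
  [0, 8, 14]
  [14, 0, 6]
  [8, 16, 0]

This is the Floyd-Warshall all-pairs shortest-path computation. For each intermediate vertex k = 0, 1, …, 2, update dist[i][j] ← min(dist[i][j], dist[i][k] + dist[k][j]). The final matrix gives, for each (i, j), the minimum total weight of any directed path from i to j (possibly empty when i = j).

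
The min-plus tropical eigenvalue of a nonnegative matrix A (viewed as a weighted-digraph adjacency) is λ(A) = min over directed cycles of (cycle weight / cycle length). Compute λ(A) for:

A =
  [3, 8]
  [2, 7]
λ(A) = 3

Enumerate directed cycles and compute their means (weight / length). Sample:
  cycle 0 → 0: weight = 3, length = 1, mean = 3/1 ≈ 3.000
  cycle 1 → 1: weight = 7, length = 1, mean = 7/1 ≈ 7.000
  cycle 0 → 1 → 0: weight = 10, length = 2, mean = 10/2 ≈ 5.000
  cycle 1 → 0 → 1: weight = 10, length = 2, mean = 10/2 ≈ 5.000
Minimum mean = 3.000, attained e.g. along the cycle 0 → 0 with weight 3 and length 1. So λ(A) = 3/1 = 3.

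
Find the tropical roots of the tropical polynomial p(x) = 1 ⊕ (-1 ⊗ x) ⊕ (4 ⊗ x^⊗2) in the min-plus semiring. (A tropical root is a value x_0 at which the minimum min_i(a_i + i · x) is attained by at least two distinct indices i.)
Roots: {-5, 2}

Each tropical root is a break point of the lower envelope of the lines y = a_i + i · x (there are 3 lines, with slopes 0, 1, ..., 2). Only the lines that attain the minimum somewhere contribute to roots; other lines are dominated. Here the surviving (envelope) indices are i = 2, i = 1, i = 0.
Intersections between consecutive envelope lines give the roots: for adjacent envelope indices i < j the intersection is x = (a_i − a_j) / (j − i). Reading off the sorted break points: {-5, 2}.
Verification: at each break x_0, at least two indices attain the minimum of min_i(a_i + i · x_0).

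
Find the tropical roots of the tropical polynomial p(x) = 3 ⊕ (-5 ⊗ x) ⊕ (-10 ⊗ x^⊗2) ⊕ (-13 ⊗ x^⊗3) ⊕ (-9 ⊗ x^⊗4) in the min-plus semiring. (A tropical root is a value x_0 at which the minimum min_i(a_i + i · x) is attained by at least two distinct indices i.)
Roots: {-4, 3, 5, 8}

Each tropical root is a break point of the lower envelope of the lines y = a_i + i · x (there are 5 lines, with slopes 0, 1, ..., 4). Only the lines that attain the minimum somewhere contribute to roots; other lines are dominated. Here the surviving (envelope) indices are i = 4, i = 3, i = 2, i = 1, i = 0.
Intersections between consecutive envelope lines give the roots: for adjacent envelope indices i < j the intersection is x = (a_i − a_j) / (j − i). Reading off the sorted break points: {-4, 3, 5, 8}.
Verification: at each break x_0, at least two indices attain the minimum of min_i(a_i + i · x_0).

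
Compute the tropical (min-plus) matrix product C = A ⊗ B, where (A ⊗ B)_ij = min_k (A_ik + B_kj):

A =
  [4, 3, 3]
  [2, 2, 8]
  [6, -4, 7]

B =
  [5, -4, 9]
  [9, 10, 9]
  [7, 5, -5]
A ⊗ B =
  [9, 0, -2]
  [7, -2, 3]
  [5, 2, 2]

Apply the min-plus product entry-by-entry:
  C[0][0] = min over k of (A[0][0] + B[0][0] = 4 + 5 = 9, A[0][1] + B[1][0] = 3 + 9 = 12, A[0][2] + B[2][0] = 3 + 7 = 10) = 9 (attained at k = 0)
  C[0][1] = min over k of (A[0][0] + B[0][1] = 4 + -4 = 0, A[0][1] + B[1][1] = 3 + 10 = 13, A[0][2] + B[2][1] = 3 + 5 = 8) = 0 (attained at k = 0)
  C[0][2] = min over k of (A[0][0] + B[0][2] = 4 + 9 = 13, A[0][1] + B[1][2] = 3 + 9 = 12, A[0][2] + B[2][2] = 3 + -5 = -2) = -2 (attained at k = 2)
  C[1][0] = min over k of (A[1][0] + B[0][0] = 2 + 5 = 7, A[1][1] + B[1][0] = 2 + 9 = 11, A[1][2] + B[2][0] = 8 + 7 = 15) = 7 (attained at k = 0)
  C[1][1] = min over k of (A[1][0] + B[0][1] = 2 + -4 = -2, A[1][1] + B[1][1] = 2 + 10 = 12, A[1][2] + B[2][1] = 8 + 5 = 13) = -2 (attained at k = 0)
  C[1][2] = min over k of (A[1][0] + B[0][2] = 2 + 9 = 11, A[1][1] + B[1][2] = 2 + 9 = 11, A[1][2] + B[2][2] = 8 + -5 = 3) = 3 (attained at k = 2)
  C[2][0] = min over k of (A[2][0] + B[0][0] = 6 + 5 = 11, A[2][1] + B[1][0] = -4 + 9 = 5, A[2][2] + B[2][0] = 7 + 7 = 14) = 5 (attained at k = 1)
  C[2][1] = min over k of (A[2][0] + B[0][1] = 6 + -4 = 2, A[2][1] + B[1][1] = -4 + 10 = 6, A[2][2] + B[2][1] = 7 + 5 = 12) = 2 (attained at k = 0)
  C[2][2] = min over k of (A[2][0] + B[0][2] = 6 + 9 = 15, A[2][1] + B[1][2] = -4 + 9 = 5, A[2][2] + B[2][2] = 7 + -5 = 2) = 2 (attained at k = 2)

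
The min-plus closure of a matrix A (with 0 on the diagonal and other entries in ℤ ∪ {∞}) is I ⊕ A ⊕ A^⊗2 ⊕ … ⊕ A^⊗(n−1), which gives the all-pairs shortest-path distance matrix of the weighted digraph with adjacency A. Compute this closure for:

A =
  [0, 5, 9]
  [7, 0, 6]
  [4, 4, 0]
Closure =
  [0, 5, 9]
  [7, 0, 6]
  [4, 4, 0]

This is the Floyd-Warshall all-pairs shortest-path computation. For each intermediate vertex k = 0, 1, …, 2, update dist[i][j] ← min(dist[i][j], dist[i][k] + dist[k][j]). The final matrix gives, for each (i, j), the minimum total weight of any directed path from i to j (possibly empty when i = j).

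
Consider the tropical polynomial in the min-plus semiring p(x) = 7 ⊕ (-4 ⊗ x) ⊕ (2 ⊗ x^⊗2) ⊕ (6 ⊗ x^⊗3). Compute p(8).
p(8) = 4

A tropical monomial a ⊗ x^⊗i evaluates to a + i · x. Evaluating each term at x = 8:
  Term 0 contributes 7 + 0 · 8 = 7
  Term 1 contributes -4 + 1 · 8 = 4
  Term 2 contributes 2 + 2 · 8 = 18
  Term 3 contributes 6 + 3 · 8 = 30
p(8) = ⊕ of these = min[7, 4, 18, 30] = 4.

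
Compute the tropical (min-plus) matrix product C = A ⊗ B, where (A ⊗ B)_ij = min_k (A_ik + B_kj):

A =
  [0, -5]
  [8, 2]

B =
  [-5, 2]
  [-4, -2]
A ⊗ B =
  [-9, -7]
  [-2, 0]

Apply the min-plus product entry-by-entry:
  C[0][0] = min over k of (A[0][0] + B[0][0] = 0 + -5 = -5, A[0][1] + B[1][0] = -5 + -4 = -9) = -9 (attained at k = 1)
  C[0][1] = min over k of (A[0][0] + B[0][1] = 0 + 2 = 2, A[0][1] + B[1][1] = -5 + -2 = -7) = -7 (attained at k = 1)
  C[1][0] = min over k of (A[1][0] + B[0][0] = 8 + -5 = 3, A[1][1] + B[1][0] = 2 + -4 = -2) = -2 (attained at k = 1)
  C[1][1] = min over k of (A[1][0] + B[0][1] = 8 + 2 = 10, A[1][1] + B[1][1] = 2 + -2 = 0) = 0 (attained at k = 1)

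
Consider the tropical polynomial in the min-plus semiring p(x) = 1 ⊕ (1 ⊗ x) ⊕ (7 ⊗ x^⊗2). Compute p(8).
p(8) = 1

A tropical monomial a ⊗ x^⊗i evaluates to a + i · x. Evaluating each term at x = 8:
  Term 0 contributes 1 + 0 · 8 = 1
  Term 1 contributes 1 + 1 · 8 = 9
  Term 2 contributes 7 + 2 · 8 = 23
p(8) = ⊕ of these = min[1, 9, 23] = 1.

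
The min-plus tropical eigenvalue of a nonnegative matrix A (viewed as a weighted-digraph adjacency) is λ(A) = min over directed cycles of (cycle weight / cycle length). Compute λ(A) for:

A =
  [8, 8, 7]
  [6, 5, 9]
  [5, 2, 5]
λ(A) = 5

Enumerate directed cycles and compute their means (weight / length). Sample:
  cycle 0 → 0: weight = 8, length = 1, mean = 8/1 ≈ 8.000
  cycle 1 → 1: weight = 5, length = 1, mean = 5/1 ≈ 5.000
  cycle 2 → 2: weight = 5, length = 1, mean = 5/1 ≈ 5.000
  cycle 0 → 1 → 0: weight = 14, length = 2, mean = 14/2 ≈ 7.000
  cycle 0 → 2 → 0: weight = 12, length = 2, mean = 12/2 ≈ 6.000
  cycle 1 → 0 → 1: weight = 14, length = 2, mean = 14/2 ≈ 7.000
Minimum mean = 5.000, attained e.g. along the cycle 1 → 1 with weight 5 and length 1. So λ(A) = 5/1 = 5.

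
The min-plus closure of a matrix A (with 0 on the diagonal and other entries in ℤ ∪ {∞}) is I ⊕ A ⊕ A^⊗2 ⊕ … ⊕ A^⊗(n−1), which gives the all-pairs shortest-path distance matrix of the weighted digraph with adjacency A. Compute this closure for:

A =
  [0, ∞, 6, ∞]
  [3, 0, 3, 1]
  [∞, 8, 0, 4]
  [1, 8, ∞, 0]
Closure =
  [0, 14, 6, 10]
  [2, 0, 3, 1]
  [5, 8, 0, 4]
  [1, 8, 7, 0]

This is the Floyd-Warshall all-pairs shortest-path computation. For each intermediate vertex k = 0, 1, …, 3, update dist[i][j] ← min(dist[i][j], dist[i][k] + dist[k][j]). The final matrix gives, for each (i, j), the minimum total weight of any directed path from i to j (possibly empty when i = j).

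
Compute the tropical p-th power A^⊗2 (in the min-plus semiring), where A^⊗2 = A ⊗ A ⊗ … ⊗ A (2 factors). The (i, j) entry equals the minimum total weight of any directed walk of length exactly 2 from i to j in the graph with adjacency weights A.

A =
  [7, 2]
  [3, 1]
A^⊗2 =
  [5, 3]
  [4, 2]

Each entry (A^⊗2)_ij equals the minimum over all length-2 walks i = v_0 → v_1 → … → v_2 = j of Σ_t A[v_t][v_{t+1}]. For example, for (i, j) = (0, 1) we minimise over 2 possible intermediate vertex sequences; the minimum is 3, attained along the walk 0 → 1 → 1.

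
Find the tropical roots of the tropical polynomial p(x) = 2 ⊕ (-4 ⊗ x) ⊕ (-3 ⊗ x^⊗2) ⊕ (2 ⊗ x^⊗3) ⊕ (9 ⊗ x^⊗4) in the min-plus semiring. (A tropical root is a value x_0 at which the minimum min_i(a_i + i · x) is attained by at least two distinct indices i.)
Roots: {-7, -5, -1, 6}

Each tropical root is a break point of the lower envelope of the lines y = a_i + i · x (there are 5 lines, with slopes 0, 1, ..., 4). Only the lines that attain the minimum somewhere contribute to roots; other lines are dominated. Here the surviving (envelope) indices are i = 4, i = 3, i = 2, i = 1, i = 0.
Intersections between consecutive envelope lines give the roots: for adjacent envelope indices i < j the intersection is x = (a_i − a_j) / (j − i). Reading off the sorted break points: {-7, -5, -1, 6}.
Verification: at each break x_0, at least two indices attain the minimum of min_i(a_i + i · x_0).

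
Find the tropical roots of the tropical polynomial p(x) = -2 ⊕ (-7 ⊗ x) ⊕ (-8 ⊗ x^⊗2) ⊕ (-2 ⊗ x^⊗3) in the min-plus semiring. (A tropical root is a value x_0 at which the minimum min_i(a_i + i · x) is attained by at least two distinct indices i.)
Roots: {-6, 1, 5}

Each tropical root is a break point of the lower envelope of the lines y = a_i + i · x (there are 4 lines, with slopes 0, 1, ..., 3). Only the lines that attain the minimum somewhere contribute to roots; other lines are dominated. Here the surviving (envelope) indices are i = 3, i = 2, i = 1, i = 0.
Intersections between consecutive envelope lines give the roots: for adjacent envelope indices i < j the intersection is x = (a_i − a_j) / (j − i). Reading off the sorted break points: {-6, 1, 5}.
Verification: at each break x_0, at least two indices attain the minimum of min_i(a_i + i · x_0).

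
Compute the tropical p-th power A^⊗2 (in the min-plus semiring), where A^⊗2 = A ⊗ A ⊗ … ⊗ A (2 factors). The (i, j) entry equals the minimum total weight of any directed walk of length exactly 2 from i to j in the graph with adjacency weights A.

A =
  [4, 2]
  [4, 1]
A^⊗2 =
  [6, 3]
  [5, 2]

Each entry (A^⊗2)_ij equals the minimum over all length-2 walks i = v_0 → v_1 → … → v_2 = j of Σ_t A[v_t][v_{t+1}]. For example, for (i, j) = (0, 1) we minimise over 2 possible intermediate vertex sequences; the minimum is 3, attained along the walk 0 → 1 → 1.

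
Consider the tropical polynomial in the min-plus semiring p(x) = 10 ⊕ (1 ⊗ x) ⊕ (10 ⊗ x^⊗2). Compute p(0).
p(0) = 1

A tropical monomial a ⊗ x^⊗i evaluates to a + i · x. Evaluating each term at x = 0:
  Term 0 contributes 10 + 0 · 0 = 10
  Term 1 contributes 1 + 1 · 0 = 1
  Term 2 contributes 10 + 2 · 0 = 10
p(0) = ⊕ of these = min[10, 1, 10] = 1.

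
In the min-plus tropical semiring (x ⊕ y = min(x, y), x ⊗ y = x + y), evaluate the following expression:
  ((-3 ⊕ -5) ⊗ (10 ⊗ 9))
((-3 ⊕ -5) ⊗ (10 ⊗ 9)) = 14

Expand innermost to outermost. Recall ⊕ takes the minimum of its arguments and ⊗ takes their sum. Working out the expression ((-3 ⊕ -5) ⊗ (10 ⊗ 9)) gives 14.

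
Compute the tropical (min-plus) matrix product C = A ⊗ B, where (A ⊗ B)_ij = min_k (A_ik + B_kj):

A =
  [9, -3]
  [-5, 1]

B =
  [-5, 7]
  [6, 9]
A ⊗ B =
  [3, 6]
  [-10, 2]

Apply the min-plus product entry-by-entry:
  C[0][0] = min over k of (A[0][0] + B[0][0] = 9 + -5 = 4, A[0][1] + B[1][0] = -3 + 6 = 3) = 3 (attained at k = 1)
  C[0][1] = min over k of (A[0][0] + B[0][1] = 9 + 7 = 16, A[0][1] + B[1][1] = -3 + 9 = 6) = 6 (attained at k = 1)
  C[1][0] = min over k of (A[1][0] + B[0][0] = -5 + -5 = -10, A[1][1] + B[1][0] = 1 + 6 = 7) = -10 (attained at k = 0)
  C[1][1] = min over k of (A[1][0] + B[0][1] = -5 + 7 = 2, A[1][1] + B[1][1] = 1 + 9 = 10) = 2 (attained at k = 0)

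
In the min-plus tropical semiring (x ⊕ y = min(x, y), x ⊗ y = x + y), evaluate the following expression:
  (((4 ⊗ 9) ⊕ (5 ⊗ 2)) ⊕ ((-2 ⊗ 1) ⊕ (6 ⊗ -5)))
(((4 ⊗ 9) ⊕ (5 ⊗ 2)) ⊕ ((-2 ⊗ 1) ⊕ (6 ⊗ -5))) = -1

Expand innermost to outermost. Recall ⊕ takes the minimum of its arguments and ⊗ takes their sum. Working out the expression (((4 ⊗ 9) ⊕ (5 ⊗ 2)) ⊕ ((-2 ⊗ 1) ⊕ (6 ⊗ -5))) gives -1.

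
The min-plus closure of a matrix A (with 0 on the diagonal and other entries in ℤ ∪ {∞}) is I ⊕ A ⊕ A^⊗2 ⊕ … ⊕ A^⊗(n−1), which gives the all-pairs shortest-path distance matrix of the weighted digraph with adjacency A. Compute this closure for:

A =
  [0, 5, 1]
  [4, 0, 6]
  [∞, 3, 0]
Closure =
  [0, 4, 1]
  [4, 0, 5]
  [7, 3, 0]

This is the Floyd-Warshall all-pairs shortest-path computation. For each intermediate vertex k = 0, 1, …, 2, update dist[i][j] ← min(dist[i][j], dist[i][k] + dist[k][j]). The final matrix gives, for each (i, j), the minimum total weight of any directed path from i to j (possibly empty when i = j).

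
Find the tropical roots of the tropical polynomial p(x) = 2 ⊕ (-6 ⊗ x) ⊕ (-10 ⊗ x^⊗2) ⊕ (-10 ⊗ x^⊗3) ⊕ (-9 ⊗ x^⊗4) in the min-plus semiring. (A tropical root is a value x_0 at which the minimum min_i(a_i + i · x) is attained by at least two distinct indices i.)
Roots: {-1, 0, 4, 8}

Each tropical root is a break point of the lower envelope of the lines y = a_i + i · x (there are 5 lines, with slopes 0, 1, ..., 4). Only the lines that attain the minimum somewhere contribute to roots; other lines are dominated. Here the surviving (envelope) indices are i = 4, i = 3, i = 2, i = 1, i = 0.
Intersections between consecutive envelope lines give the roots: for adjacent envelope indices i < j the intersection is x = (a_i − a_j) / (j − i). Reading off the sorted break points: {-1, 0, 4, 8}.
Verification: at each break x_0, at least two indices attain the minimum of min_i(a_i + i · x_0).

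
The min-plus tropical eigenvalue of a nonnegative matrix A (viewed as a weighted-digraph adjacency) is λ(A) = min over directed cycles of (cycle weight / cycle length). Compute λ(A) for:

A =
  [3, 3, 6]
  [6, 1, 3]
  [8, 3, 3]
λ(A) = 1

Enumerate directed cycles and compute their means (weight / length). Sample:
  cycle 0 → 0: weight = 3, length = 1, mean = 3/1 ≈ 3.000
  cycle 1 → 1: weight = 1, length = 1, mean = 1/1 ≈ 1.000
  cycle 2 → 2: weight = 3, length = 1, mean = 3/1 ≈ 3.000
  cycle 0 → 1 → 0: weight = 9, length = 2, mean = 9/2 ≈ 4.500
  cycle 0 → 2 → 0: weight = 14, length = 2, mean = 14/2 ≈ 7.000
  cycle 1 → 0 → 1: weight = 9, length = 2, mean = 9/2 ≈ 4.500
Minimum mean = 1.000, attained e.g. along the cycle 1 → 1 with weight 1 and length 1. So λ(A) = 1/1 = 1.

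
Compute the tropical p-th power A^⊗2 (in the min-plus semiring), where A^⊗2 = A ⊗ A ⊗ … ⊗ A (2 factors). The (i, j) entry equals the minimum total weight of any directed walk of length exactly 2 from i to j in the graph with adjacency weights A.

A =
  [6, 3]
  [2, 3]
A^⊗2 =
  [5, 6]
  [5, 5]

Each entry (A^⊗2)_ij equals the minimum over all length-2 walks i = v_0 → v_1 → … → v_2 = j of Σ_t A[v_t][v_{t+1}]. For example, for (i, j) = (0, 1) we minimise over 2 possible intermediate vertex sequences; the minimum is 6, attained along the walk 0 → 1 → 1.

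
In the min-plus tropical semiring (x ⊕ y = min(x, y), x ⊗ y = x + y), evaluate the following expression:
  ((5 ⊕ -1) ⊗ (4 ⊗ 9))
((5 ⊕ -1) ⊗ (4 ⊗ 9)) = 12

Expand innermost to outermost. Recall ⊕ takes the minimum of its arguments and ⊗ takes their sum. Working out the expression ((5 ⊕ -1) ⊗ (4 ⊗ 9)) gives 12.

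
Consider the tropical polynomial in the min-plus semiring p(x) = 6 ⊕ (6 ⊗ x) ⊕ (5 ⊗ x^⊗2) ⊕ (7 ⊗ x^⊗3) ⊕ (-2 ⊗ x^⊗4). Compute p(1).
p(1) = 2

A tropical monomial a ⊗ x^⊗i evaluates to a + i · x. Evaluating each term at x = 1:
  Term 0 contributes 6 + 0 · 1 = 6
  Term 1 contributes 6 + 1 · 1 = 7
  Term 2 contributes 5 + 2 · 1 = 7
  Term 3 contributes 7 + 3 · 1 = 10
  Term 4 contributes -2 + 4 · 1 = 2
p(1) = ⊕ of these = min[6, 7, 7, 10, 2] = 2.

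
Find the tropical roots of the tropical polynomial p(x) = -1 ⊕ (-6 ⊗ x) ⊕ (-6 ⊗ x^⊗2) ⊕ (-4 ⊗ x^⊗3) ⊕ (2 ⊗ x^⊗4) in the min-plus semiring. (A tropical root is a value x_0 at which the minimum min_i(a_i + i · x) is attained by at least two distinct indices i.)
Roots: {-6, -2, 0, 5}

Each tropical root is a break point of the lower envelope of the lines y = a_i + i · x (there are 5 lines, with slopes 0, 1, ..., 4). Only the lines that attain the minimum somewhere contribute to roots; other lines are dominated. Here the surviving (envelope) indices are i = 4, i = 3, i = 2, i = 1, i = 0.
Intersections between consecutive envelope lines give the roots: for adjacent envelope indices i < j the intersection is x = (a_i − a_j) / (j − i). Reading off the sorted break points: {-6, -2, 0, 5}.
Verification: at each break x_0, at least two indices attain the minimum of min_i(a_i + i · x_0).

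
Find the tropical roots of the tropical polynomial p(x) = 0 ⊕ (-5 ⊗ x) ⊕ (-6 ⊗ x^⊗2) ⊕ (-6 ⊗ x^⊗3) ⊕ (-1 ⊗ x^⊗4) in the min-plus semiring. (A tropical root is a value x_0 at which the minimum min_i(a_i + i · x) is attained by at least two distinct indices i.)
Roots: {-5, 0, 1, 5}

Each tropical root is a break point of the lower envelope of the lines y = a_i + i · x (there are 5 lines, with slopes 0, 1, ..., 4). Only the lines that attain the minimum somewhere contribute to roots; other lines are dominated. Here the surviving (envelope) indices are i = 4, i = 3, i = 2, i = 1, i = 0.
Intersections between consecutive envelope lines give the roots: for adjacent envelope indices i < j the intersection is x = (a_i − a_j) / (j − i). Reading off the sorted break points: {-5, 0, 1, 5}.
Verification: at each break x_0, at least two indices attain the minimum of min_i(a_i + i · x_0).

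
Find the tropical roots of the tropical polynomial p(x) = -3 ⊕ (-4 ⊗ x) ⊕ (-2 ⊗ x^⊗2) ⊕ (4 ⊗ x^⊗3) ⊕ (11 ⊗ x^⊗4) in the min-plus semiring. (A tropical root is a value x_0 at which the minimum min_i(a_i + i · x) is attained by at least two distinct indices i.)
Roots: {-7, -6, -2, 1}

Each tropical root is a break point of the lower envelope of the lines y = a_i + i · x (there are 5 lines, with slopes 0, 1, ..., 4). Only the lines that attain the minimum somewhere contribute to roots; other lines are dominated. Here the surviving (envelope) indices are i = 4, i = 3, i = 2, i = 1, i = 0.
Intersections between consecutive envelope lines give the roots: for adjacent envelope indices i < j the intersection is x = (a_i − a_j) / (j − i). Reading off the sorted break points: {-7, -6, -2, 1}.
Verification: at each break x_0, at least two indices attain the minimum of min_i(a_i + i · x_0).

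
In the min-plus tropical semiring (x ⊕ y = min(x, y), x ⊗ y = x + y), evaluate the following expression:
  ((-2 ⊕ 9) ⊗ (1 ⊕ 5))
((-2 ⊕ 9) ⊗ (1 ⊕ 5)) = -1

Expand innermost to outermost. Recall ⊕ takes the minimum of its arguments and ⊗ takes their sum. Working out the expression ((-2 ⊕ 9) ⊗ (1 ⊕ 5)) gives -1.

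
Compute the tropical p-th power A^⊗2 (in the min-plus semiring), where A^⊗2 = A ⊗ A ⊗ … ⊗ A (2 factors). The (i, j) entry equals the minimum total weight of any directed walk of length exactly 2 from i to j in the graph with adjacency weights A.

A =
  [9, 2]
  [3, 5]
A^⊗2 =
  [5, 7]
  [8, 5]

Each entry (A^⊗2)_ij equals the minimum over all length-2 walks i = v_0 → v_1 → … → v_2 = j of Σ_t A[v_t][v_{t+1}]. For example, for (i, j) = (0, 1) we minimise over 2 possible intermediate vertex sequences; the minimum is 7, attained along the walk 0 → 1 → 1.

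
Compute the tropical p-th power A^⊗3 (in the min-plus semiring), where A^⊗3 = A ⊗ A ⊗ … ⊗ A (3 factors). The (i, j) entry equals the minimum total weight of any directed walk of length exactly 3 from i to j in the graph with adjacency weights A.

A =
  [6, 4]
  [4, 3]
A^⊗3 =
  [11, 10]
  [10, 9]

Each entry (A^⊗3)_ij equals the minimum over all length-3 walks i = v_0 → v_1 → … → v_3 = j of Σ_t A[v_t][v_{t+1}]. For example, for (i, j) = (0, 1) we minimise over 4 possible intermediate vertex sequences; the minimum is 10, attained along the walk 0 → 1 → 1 → 1.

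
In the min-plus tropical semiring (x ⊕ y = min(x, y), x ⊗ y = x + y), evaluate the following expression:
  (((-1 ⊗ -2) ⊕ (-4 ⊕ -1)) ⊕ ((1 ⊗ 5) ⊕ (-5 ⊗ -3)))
(((-1 ⊗ -2) ⊕ (-4 ⊕ -1)) ⊕ ((1 ⊗ 5) ⊕ (-5 ⊗ -3))) = -8

Expand innermost to outermost. Recall ⊕ takes the minimum of its arguments and ⊗ takes their sum. Working out the expression (((-1 ⊗ -2) ⊕ (-4 ⊕ -1)) ⊕ ((1 ⊗ 5) ⊕ (-5 ⊗ -3))) gives -8.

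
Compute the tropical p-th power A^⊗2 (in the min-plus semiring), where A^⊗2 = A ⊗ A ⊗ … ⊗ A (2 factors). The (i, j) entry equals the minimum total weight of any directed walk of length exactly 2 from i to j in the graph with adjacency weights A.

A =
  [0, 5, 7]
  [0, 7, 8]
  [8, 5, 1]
A^⊗2 =
  [0, 5, 7]
  [0, 5, 7]
  [5, 6, 2]

Each entry (A^⊗2)_ij equals the minimum over all length-2 walks i = v_0 → v_1 → … → v_2 = j of Σ_t A[v_t][v_{t+1}]. For example, for (i, j) = (0, 2) we minimise over 3 possible intermediate vertex sequences; the minimum is 7, attained along the walk 0 → 0 → 2.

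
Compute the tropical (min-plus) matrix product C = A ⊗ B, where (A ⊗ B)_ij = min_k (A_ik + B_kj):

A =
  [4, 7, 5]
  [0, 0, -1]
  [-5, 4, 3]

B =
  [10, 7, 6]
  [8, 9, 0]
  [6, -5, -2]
A ⊗ B =
  [11, 0, 3]
  [5, -6, -3]
  [5, -2, 1]

Apply the min-plus product entry-by-entry:
  C[0][0] = min over k of (A[0][0] + B[0][0] = 4 + 10 = 14, A[0][1] + B[1][0] = 7 + 8 = 15, A[0][2] + B[2][0] = 5 + 6 = 11) = 11 (attained at k = 2)
  C[0][1] = min over k of (A[0][0] + B[0][1] = 4 + 7 = 11, A[0][1] + B[1][1] = 7 + 9 = 16, A[0][2] + B[2][1] = 5 + -5 = 0) = 0 (attained at k = 2)
  C[0][2] = min over k of (A[0][0] + B[0][2] = 4 + 6 = 10, A[0][1] + B[1][2] = 7 + 0 = 7, A[0][2] + B[2][2] = 5 + -2 = 3) = 3 (attained at k = 2)
  C[1][0] = min over k of (A[1][0] + B[0][0] = 0 + 10 = 10, A[1][1] + B[1][0] = 0 + 8 = 8, A[1][2] + B[2][0] = -1 + 6 = 5) = 5 (attained at k = 2)
  C[1][1] = min over k of (A[1][0] + B[0][1] = 0 + 7 = 7, A[1][1] + B[1][1] = 0 + 9 = 9, A[1][2] + B[2][1] = -1 + -5 = -6) = -6 (attained at k = 2)
  C[1][2] = min over k of (A[1][0] + B[0][2] = 0 + 6 = 6, A[1][1] + B[1][2] = 0 + 0 = 0, A[1][2] + B[2][2] = -1 + -2 = -3) = -3 (attained at k = 2)
  C[2][0] = min over k of (A[2][0] + B[0][0] = -5 + 10 = 5, A[2][1] + B[1][0] = 4 + 8 = 12, A[2][2] + B[2][0] = 3 + 6 = 9) = 5 (attained at k = 0)
  C[2][1] = min over k of (A[2][0] + B[0][1] = -5 + 7 = 2, A[2][1] + B[1][1] = 4 + 9 = 13, A[2][2] + B[2][1] = 3 + -5 = -2) = -2 (attained at k = 2)
  C[2][2] = min over k of (A[2][0] + B[0][2] = -5 + 6 = 1, A[2][1] + B[1][2] = 4 + 0 = 4, A[2][2] + B[2][2] = 3 + -2 = 1) = 1 (attained at k = 0)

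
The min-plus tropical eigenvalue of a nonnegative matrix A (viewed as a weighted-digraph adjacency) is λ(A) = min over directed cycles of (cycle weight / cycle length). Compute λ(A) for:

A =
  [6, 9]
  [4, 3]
λ(A) = 3

Enumerate directed cycles and compute their means (weight / length). Sample:
  cycle 0 → 0: weight = 6, length = 1, mean = 6/1 ≈ 6.000
  cycle 1 → 1: weight = 3, length = 1, mean = 3/1 ≈ 3.000
  cycle 0 → 1 → 0: weight = 13, length = 2, mean = 13/2 ≈ 6.500
  cycle 1 → 0 → 1: weight = 13, length = 2, mean = 13/2 ≈ 6.500
Minimum mean = 3.000, attained e.g. along the cycle 1 → 1 with weight 3 and length 1. So λ(A) = 3/1 = 3.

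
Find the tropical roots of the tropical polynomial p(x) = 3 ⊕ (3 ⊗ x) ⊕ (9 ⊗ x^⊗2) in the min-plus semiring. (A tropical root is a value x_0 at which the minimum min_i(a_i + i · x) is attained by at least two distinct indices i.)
Roots: {-6, 0}

Each tropical root is a break point of the lower envelope of the lines y = a_i + i · x (there are 3 lines, with slopes 0, 1, ..., 2). Only the lines that attain the minimum somewhere contribute to roots; other lines are dominated. Here the surviving (envelope) indices are i = 2, i = 1, i = 0.
Intersections between consecutive envelope lines give the roots: for adjacent envelope indices i < j the intersection is x = (a_i − a_j) / (j − i). Reading off the sorted break points: {-6, 0}.
Verification: at each break x_0, at least two indices attain the minimum of min_i(a_i + i · x_0).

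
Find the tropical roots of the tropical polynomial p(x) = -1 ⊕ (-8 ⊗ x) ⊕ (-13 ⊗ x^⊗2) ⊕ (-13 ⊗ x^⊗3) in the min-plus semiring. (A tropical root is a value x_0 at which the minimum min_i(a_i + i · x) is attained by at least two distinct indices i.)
Roots: {0, 5, 7}

Each tropical root is a break point of the lower envelope of the lines y = a_i + i · x (there are 4 lines, with slopes 0, 1, ..., 3). Only the lines that attain the minimum somewhere contribute to roots; other lines are dominated. Here the surviving (envelope) indices are i = 3, i = 2, i = 1, i = 0.
Intersections between consecutive envelope lines give the roots: for adjacent envelope indices i < j the intersection is x = (a_i − a_j) / (j − i). Reading off the sorted break points: {0, 5, 7}.
Verification: at each break x_0, at least two indices attain the minimum of min_i(a_i + i · x_0).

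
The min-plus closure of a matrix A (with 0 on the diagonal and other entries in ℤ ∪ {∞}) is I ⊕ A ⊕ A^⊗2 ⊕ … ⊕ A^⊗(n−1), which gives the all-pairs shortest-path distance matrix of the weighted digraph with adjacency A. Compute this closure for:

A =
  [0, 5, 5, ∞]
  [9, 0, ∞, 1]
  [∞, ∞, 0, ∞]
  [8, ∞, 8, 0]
Closure =
  [0, 5, 5, 6]
  [9, 0, 9, 1]
  [∞, ∞, 0, ∞]
  [8, 13, 8, 0]

This is the Floyd-Warshall all-pairs shortest-path computation. For each intermediate vertex k = 0, 1, …, 3, update dist[i][j] ← min(dist[i][j], dist[i][k] + dist[k][j]). The final matrix gives, for each (i, j), the minimum total weight of any directed path from i to j (possibly empty when i = j).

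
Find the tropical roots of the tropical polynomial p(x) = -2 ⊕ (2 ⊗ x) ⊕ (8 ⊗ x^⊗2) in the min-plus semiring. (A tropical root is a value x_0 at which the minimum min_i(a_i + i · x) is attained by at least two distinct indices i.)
Roots: {-6, -4}

Each tropical root is a break point of the lower envelope of the lines y = a_i + i · x (there are 3 lines, with slopes 0, 1, ..., 2). Only the lines that attain the minimum somewhere contribute to roots; other lines are dominated. Here the surviving (envelope) indices are i = 2, i = 1, i = 0.
Intersections between consecutive envelope lines give the roots: for adjacent envelope indices i < j the intersection is x = (a_i − a_j) / (j − i). Reading off the sorted break points: {-6, -4}.
Verification: at each break x_0, at least two indices attain the minimum of min_i(a_i + i · x_0).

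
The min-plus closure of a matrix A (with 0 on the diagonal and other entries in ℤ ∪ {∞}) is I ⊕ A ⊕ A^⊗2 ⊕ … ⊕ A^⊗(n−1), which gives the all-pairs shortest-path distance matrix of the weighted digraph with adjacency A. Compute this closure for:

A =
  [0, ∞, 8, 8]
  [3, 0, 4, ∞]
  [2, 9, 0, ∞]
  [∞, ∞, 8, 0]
Closure =
  [0, 17, 8, 8]
  [3, 0, 4, 11]
  [2, 9, 0, 10]
  [10, 17, 8, 0]

This is the Floyd-Warshall all-pairs shortest-path computation. For each intermediate vertex k = 0, 1, …, 3, update dist[i][j] ← min(dist[i][j], dist[i][k] + dist[k][j]). The final matrix gives, for each (i, j), the minimum total weight of any directed path from i to j (possibly empty when i = j).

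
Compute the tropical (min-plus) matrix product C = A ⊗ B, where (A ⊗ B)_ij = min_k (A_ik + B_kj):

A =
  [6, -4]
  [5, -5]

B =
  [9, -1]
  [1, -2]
A ⊗ B =
  [-3, -6]
  [-4, -7]

Apply the min-plus product entry-by-entry:
  C[0][0] = min over k of (A[0][0] + B[0][0] = 6 + 9 = 15, A[0][1] + B[1][0] = -4 + 1 = -3) = -3 (attained at k = 1)
  C[0][1] = min over k of (A[0][0] + B[0][1] = 6 + -1 = 5, A[0][1] + B[1][1] = -4 + -2 = -6) = -6 (attained at k = 1)
  C[1][0] = min over k of (A[1][0] + B[0][0] = 5 + 9 = 14, A[1][1] + B[1][0] = -5 + 1 = -4) = -4 (attained at k = 1)
  C[1][1] = min over k of (A[1][0] + B[0][1] = 5 + -1 = 4, A[1][1] + B[1][1] = -5 + -2 = -7) = -7 (attained at k = 1)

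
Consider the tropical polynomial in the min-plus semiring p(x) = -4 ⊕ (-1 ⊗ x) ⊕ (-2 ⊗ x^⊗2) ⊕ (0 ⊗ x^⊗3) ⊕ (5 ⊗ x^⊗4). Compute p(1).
p(1) = -4

A tropical monomial a ⊗ x^⊗i evaluates to a + i · x. Evaluating each term at x = 1:
  Term 0 contributes -4 + 0 · 1 = -4
  Term 1 contributes -1 + 1 · 1 = 0
  Term 2 contributes -2 + 2 · 1 = 0
  Term 3 contributes 0 + 3 · 1 = 3
  Term 4 contributes 5 + 4 · 1 = 9
p(1) = ⊕ of these = min[-4, 0, 0, 3, 9] = -4.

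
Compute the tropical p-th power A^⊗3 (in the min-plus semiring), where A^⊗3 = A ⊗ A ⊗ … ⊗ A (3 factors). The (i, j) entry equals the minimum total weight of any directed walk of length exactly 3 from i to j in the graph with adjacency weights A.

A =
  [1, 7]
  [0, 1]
A^⊗3 =
  [3, 9]
  [2, 3]

Each entry (A^⊗3)_ij equals the minimum over all length-3 walks i = v_0 → v_1 → … → v_3 = j of Σ_t A[v_t][v_{t+1}]. For example, for (i, j) = (0, 1) we minimise over 4 possible intermediate vertex sequences; the minimum is 9, attained along the walk 0 → 0 → 0 → 1.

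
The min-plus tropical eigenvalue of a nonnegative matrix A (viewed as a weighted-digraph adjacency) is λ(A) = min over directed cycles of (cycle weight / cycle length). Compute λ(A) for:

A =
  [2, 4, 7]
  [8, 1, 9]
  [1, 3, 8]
λ(A) = 1

Enumerate directed cycles and compute their means (weight / length). Sample:
  cycle 0 → 0: weight = 2, length = 1, mean = 2/1 ≈ 2.000
  cycle 1 → 1: weight = 1, length = 1, mean = 1/1 ≈ 1.000
  cycle 2 → 2: weight = 8, length = 1, mean = 8/1 ≈ 8.000
  cycle 0 → 1 → 0: weight = 12, length = 2, mean = 12/2 ≈ 6.000
  cycle 0 → 2 → 0: weight = 8, length = 2, mean = 8/2 ≈ 4.000
  cycle 1 → 0 → 1: weight = 12, length = 2, mean = 12/2 ≈ 6.000
Minimum mean = 1.000, attained e.g. along the cycle 1 → 1 with weight 1 and length 1. So λ(A) = 1/1 = 1.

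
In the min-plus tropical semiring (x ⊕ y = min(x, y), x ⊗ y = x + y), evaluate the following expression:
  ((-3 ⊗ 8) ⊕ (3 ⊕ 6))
((-3 ⊗ 8) ⊕ (3 ⊕ 6)) = 3

Expand innermost to outermost. Recall ⊕ takes the minimum of its arguments and ⊗ takes their sum. Working out the expression ((-3 ⊗ 8) ⊕ (3 ⊕ 6)) gives 3.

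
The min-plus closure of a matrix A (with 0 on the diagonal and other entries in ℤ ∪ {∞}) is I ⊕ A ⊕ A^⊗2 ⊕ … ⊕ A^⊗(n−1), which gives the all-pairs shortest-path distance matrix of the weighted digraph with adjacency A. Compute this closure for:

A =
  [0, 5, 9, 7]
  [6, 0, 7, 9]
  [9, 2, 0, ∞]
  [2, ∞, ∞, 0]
Closure =
  [0, 5, 9, 7]
  [6, 0, 7, 9]
  [8, 2, 0, 11]
  [2, 7, 11, 0]

This is the Floyd-Warshall all-pairs shortest-path computation. For each intermediate vertex k = 0, 1, …, 3, update dist[i][j] ← min(dist[i][j], dist[i][k] + dist[k][j]). The final matrix gives, for each (i, j), the minimum total weight of any directed path from i to j (possibly empty when i = j).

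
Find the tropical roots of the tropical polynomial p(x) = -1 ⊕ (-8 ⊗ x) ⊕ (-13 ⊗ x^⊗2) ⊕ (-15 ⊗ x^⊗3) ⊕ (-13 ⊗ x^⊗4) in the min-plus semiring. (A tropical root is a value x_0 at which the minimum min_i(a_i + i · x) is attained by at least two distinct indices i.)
Roots: {-2, 2, 5, 7}

Each tropical root is a break point of the lower envelope of the lines y = a_i + i · x (there are 5 lines, with slopes 0, 1, ..., 4). Only the lines that attain the minimum somewhere contribute to roots; other lines are dominated. Here the surviving (envelope) indices are i = 4, i = 3, i = 2, i = 1, i = 0.
Intersections between consecutive envelope lines give the roots: for adjacent envelope indices i < j the intersection is x = (a_i − a_j) / (j − i). Reading off the sorted break points: {-2, 2, 5, 7}.
Verification: at each break x_0, at least two indices attain the minimum of min_i(a_i + i · x_0).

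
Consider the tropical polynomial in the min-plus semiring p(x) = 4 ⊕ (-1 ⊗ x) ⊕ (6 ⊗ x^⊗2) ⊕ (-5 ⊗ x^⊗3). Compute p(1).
p(1) = -2

A tropical monomial a ⊗ x^⊗i evaluates to a + i · x. Evaluating each term at x = 1:
  Term 0 contributes 4 + 0 · 1 = 4
  Term 1 contributes -1 + 1 · 1 = 0
  Term 2 contributes 6 + 2 · 1 = 8
  Term 3 contributes -5 + 3 · 1 = -2
p(1) = ⊕ of these = min[4, 0, 8, -2] = -2.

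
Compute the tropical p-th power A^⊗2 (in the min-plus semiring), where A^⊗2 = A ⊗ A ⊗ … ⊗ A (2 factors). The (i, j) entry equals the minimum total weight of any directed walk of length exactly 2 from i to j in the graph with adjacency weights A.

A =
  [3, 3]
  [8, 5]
A^⊗2 =
  [6, 6]
  [11, 10]

Each entry (A^⊗2)_ij equals the minimum over all length-2 walks i = v_0 → v_1 → … → v_2 = j of Σ_t A[v_t][v_{t+1}]. For example, for (i, j) = (0, 1) we minimise over 2 possible intermediate vertex sequences; the minimum is 6, attained along the walk 0 → 0 → 1.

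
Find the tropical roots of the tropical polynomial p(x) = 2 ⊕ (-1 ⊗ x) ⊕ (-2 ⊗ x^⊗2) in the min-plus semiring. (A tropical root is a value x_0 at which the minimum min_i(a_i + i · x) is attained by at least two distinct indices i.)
Roots: {1, 3}

Each tropical root is a break point of the lower envelope of the lines y = a_i + i · x (there are 3 lines, with slopes 0, 1, ..., 2). Only the lines that attain the minimum somewhere contribute to roots; other lines are dominated. Here the surviving (envelope) indices are i = 2, i = 1, i = 0.
Intersections between consecutive envelope lines give the roots: for adjacent envelope indices i < j the intersection is x = (a_i − a_j) / (j − i). Reading off the sorted break points: {1, 3}.
Verification: at each break x_0, at least two indices attain the minimum of min_i(a_i + i · x_0).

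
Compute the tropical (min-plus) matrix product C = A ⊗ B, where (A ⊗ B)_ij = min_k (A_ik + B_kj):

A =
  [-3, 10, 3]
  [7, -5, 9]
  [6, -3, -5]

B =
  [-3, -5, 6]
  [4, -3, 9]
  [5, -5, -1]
A ⊗ B =
  [-6, -8, 2]
  [-1, -8, 4]
  [0, -10, -6]

Apply the min-plus product entry-by-entry:
  C[0][0] = min over k of (A[0][0] + B[0][0] = -3 + -3 = -6, A[0][1] + B[1][0] = 10 + 4 = 14, A[0][2] + B[2][0] = 3 + 5 = 8) = -6 (attained at k = 0)
  C[0][1] = min over k of (A[0][0] + B[0][1] = -3 + -5 = -8, A[0][1] + B[1][1] = 10 + -3 = 7, A[0][2] + B[2][1] = 3 + -5 = -2) = -8 (attained at k = 0)
  C[0][2] = min over k of (A[0][0] + B[0][2] = -3 + 6 = 3, A[0][1] + B[1][2] = 10 + 9 = 19, A[0][2] + B[2][2] = 3 + -1 = 2) = 2 (attained at k = 2)
  C[1][0] = min over k of (A[1][0] + B[0][0] = 7 + -3 = 4, A[1][1] + B[1][0] = -5 + 4 = -1, A[1][2] + B[2][0] = 9 + 5 = 14) = -1 (attained at k = 1)
  C[1][1] = min over k of (A[1][0] + B[0][1] = 7 + -5 = 2, A[1][1] + B[1][1] = -5 + -3 = -8, A[1][2] + B[2][1] = 9 + -5 = 4) = -8 (attained at k = 1)
  C[1][2] = min over k of (A[1][0] + B[0][2] = 7 + 6 = 13, A[1][1] + B[1][2] = -5 + 9 = 4, A[1][2] + B[2][2] = 9 + -1 = 8) = 4 (attained at k = 1)
  C[2][0] = min over k of (A[2][0] + B[0][0] = 6 + -3 = 3, A[2][1] + B[1][0] = -3 + 4 = 1, A[2][2] + B[2][0] = -5 + 5 = 0) = 0 (attained at k = 2)
  C[2][1] = min over k of (A[2][0] + B[0][1] = 6 + -5 = 1, A[2][1] + B[1][1] = -3 + -3 = -6, A[2][2] + B[2][1] = -5 + -5 = -10) = -10 (attained at k = 2)
  C[2][2] = min over k of (A[2][0] + B[0][2] = 6 + 6 = 12, A[2][1] + B[1][2] = -3 + 9 = 6, A[2][2] + B[2][2] = -5 + -1 = -6) = -6 (attained at k = 2)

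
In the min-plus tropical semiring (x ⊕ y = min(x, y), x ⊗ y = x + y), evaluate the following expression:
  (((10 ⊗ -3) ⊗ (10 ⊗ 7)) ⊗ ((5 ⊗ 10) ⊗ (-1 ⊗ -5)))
(((10 ⊗ -3) ⊗ (10 ⊗ 7)) ⊗ ((5 ⊗ 10) ⊗ (-1 ⊗ -5))) = 33

Expand innermost to outermost. Recall ⊕ takes the minimum of its arguments and ⊗ takes their sum. Working out the expression (((10 ⊗ -3) ⊗ (10 ⊗ 7)) ⊗ ((5 ⊗ 10) ⊗ (-1 ⊗ -5))) gives 33.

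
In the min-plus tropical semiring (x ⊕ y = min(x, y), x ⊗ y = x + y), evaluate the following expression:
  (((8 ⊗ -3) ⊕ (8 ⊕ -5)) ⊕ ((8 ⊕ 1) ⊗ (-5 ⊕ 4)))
(((8 ⊗ -3) ⊕ (8 ⊕ -5)) ⊕ ((8 ⊕ 1) ⊗ (-5 ⊕ 4))) = -5

Expand innermost to outermost. Recall ⊕ takes the minimum of its arguments and ⊗ takes their sum. Working out the expression (((8 ⊗ -3) ⊕ (8 ⊕ -5)) ⊕ ((8 ⊕ 1) ⊗ (-5 ⊕ 4))) gives -5.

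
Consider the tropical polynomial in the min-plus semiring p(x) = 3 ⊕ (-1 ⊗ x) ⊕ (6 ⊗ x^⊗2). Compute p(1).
p(1) = 0

A tropical monomial a ⊗ x^⊗i evaluates to a + i · x. Evaluating each term at x = 1:
  Term 0 contributes 3 + 0 · 1 = 3
  Term 1 contributes -1 + 1 · 1 = 0
  Term 2 contributes 6 + 2 · 1 = 8
p(1) = ⊕ of these = min[3, 0, 8] = 0.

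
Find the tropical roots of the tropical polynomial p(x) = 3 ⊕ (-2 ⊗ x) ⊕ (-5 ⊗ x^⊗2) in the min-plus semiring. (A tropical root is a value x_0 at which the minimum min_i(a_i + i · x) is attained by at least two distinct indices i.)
Roots: {3, 5}

Each tropical root is a break point of the lower envelope of the lines y = a_i + i · x (there are 3 lines, with slopes 0, 1, ..., 2). Only the lines that attain the minimum somewhere contribute to roots; other lines are dominated. Here the surviving (envelope) indices are i = 2, i = 1, i = 0.
Intersections between consecutive envelope lines give the roots: for adjacent envelope indices i < j the intersection is x = (a_i − a_j) / (j − i). Reading off the sorted break points: {3, 5}.
Verification: at each break x_0, at least two indices attain the minimum of min_i(a_i + i · x_0).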